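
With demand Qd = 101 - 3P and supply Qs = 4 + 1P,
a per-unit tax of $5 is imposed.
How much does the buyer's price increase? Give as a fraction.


With a per-unit tax, the buyer's price increase depends on relative slopes.
Supply slope: d = 1, Demand slope: b = 3
Buyer's price increase = d * tax / (b + d)
= 1 * 5 / (3 + 1)
= 5 / 4 = 5/4

5/4


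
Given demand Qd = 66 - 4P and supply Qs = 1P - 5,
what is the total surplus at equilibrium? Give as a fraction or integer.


Find equilibrium: 66 - 4P = 1P - 5
66 + 5 = 5P
P* = 71/5 = 71/5
Q* = 1*71/5 - 5 = 46/5
Inverse demand: P = 33/2 - Q/4, so P_max = 33/2
Inverse supply: P = 5 + Q/1, so P_min = 5
CS = (1/2) * 46/5 * (33/2 - 71/5) = 529/50
PS = (1/2) * 46/5 * (71/5 - 5) = 1058/25
TS = CS + PS = 529/50 + 1058/25 = 529/10

529/10


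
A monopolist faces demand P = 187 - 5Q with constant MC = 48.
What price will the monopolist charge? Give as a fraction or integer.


MR = 187 - 10Q
Set MR = MC: 187 - 10Q = 48
Q* = 139/10
Substitute into demand:
P* = 187 - 5*139/10 = 235/2

235/2


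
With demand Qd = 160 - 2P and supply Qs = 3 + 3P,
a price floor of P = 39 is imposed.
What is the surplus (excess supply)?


At P = 39:
Qd = 160 - 2*39 = 82
Qs = 3 + 3*39 = 120
Surplus = Qs - Qd = 120 - 82 = 38

38


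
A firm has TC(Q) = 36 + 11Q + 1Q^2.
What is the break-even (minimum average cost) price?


AC(Q) = 36/Q + 11 + 1Q
To minimize: dAC/dQ = -36/Q^2 + 1 = 0
Q^2 = 36/1 = 36
Q* = 6
Min AC = 36/6 + 11 + 1*6
Min AC = 6 + 11 + 6 = 23

23


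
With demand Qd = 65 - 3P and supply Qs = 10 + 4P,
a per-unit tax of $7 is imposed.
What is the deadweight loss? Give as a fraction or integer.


Pre-tax equilibrium quantity: Q* = 290/7
Post-tax equilibrium quantity: Q_tax = 206/7
Reduction in quantity: Q* - Q_tax = 12
DWL = (1/2) * tax * (Q* - Q_tax)
DWL = (1/2) * 7 * 12 = 42

42


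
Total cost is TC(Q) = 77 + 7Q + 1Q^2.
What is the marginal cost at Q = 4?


MC = dTC/dQ = 7 + 2*1*Q
At Q = 4:
MC = 7 + 2*4
MC = 7 + 8 = 15

15


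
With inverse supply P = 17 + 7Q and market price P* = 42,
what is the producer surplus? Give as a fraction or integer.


Minimum supply price (at Q=0): P_min = 17
Quantity supplied at P* = 42:
Q* = (42 - 17)/7 = 25/7
PS = (1/2) * Q* * (P* - P_min)
PS = (1/2) * 25/7 * (42 - 17)
PS = (1/2) * 25/7 * 25 = 625/14

625/14


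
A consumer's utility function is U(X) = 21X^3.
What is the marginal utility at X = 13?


MU = dU/dX = 21*3*X^(3-1)
MU = 63*X^2
At X = 13:
MU = 63 * 13^2
MU = 63 * 169 = 10647

10647


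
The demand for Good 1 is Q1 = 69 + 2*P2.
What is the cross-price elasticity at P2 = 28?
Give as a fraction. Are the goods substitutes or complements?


dQ1/dP2 = 2
At P2 = 28: Q1 = 69 + 2*28 = 125
Exy = (dQ1/dP2)(P2/Q1) = 2 * 28 / 125 = 56/125
Since Exy > 0, the goods are substitutes.

56/125 (substitutes)


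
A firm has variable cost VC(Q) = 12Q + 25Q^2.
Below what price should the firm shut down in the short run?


AVC(Q) = VC(Q)/Q = 12 + 25Q
AVC is increasing in Q, so minimum AVC is at Q -> 0+.
Min AVC = 12
The firm should shut down if P < 12.

12


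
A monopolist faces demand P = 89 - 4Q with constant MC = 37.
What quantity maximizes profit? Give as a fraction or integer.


TR = P*Q = (89 - 4Q)Q = 89Q - 4Q^2
MR = dTR/dQ = 89 - 8Q
Set MR = MC:
89 - 8Q = 37
52 = 8Q
Q* = 52/8 = 13/2

13/2


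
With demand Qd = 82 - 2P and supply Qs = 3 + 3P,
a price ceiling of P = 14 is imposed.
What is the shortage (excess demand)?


At P = 14:
Qd = 82 - 2*14 = 54
Qs = 3 + 3*14 = 45
Shortage = Qd - Qs = 54 - 45 = 9

9


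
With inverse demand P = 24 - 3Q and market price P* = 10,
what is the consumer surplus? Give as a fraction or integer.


Maximum willingness to pay (at Q=0): P_max = 24
Quantity demanded at P* = 10:
Q* = (24 - 10)/3 = 14/3
CS = (1/2) * Q* * (P_max - P*)
CS = (1/2) * 14/3 * (24 - 10)
CS = (1/2) * 14/3 * 14 = 98/3

98/3


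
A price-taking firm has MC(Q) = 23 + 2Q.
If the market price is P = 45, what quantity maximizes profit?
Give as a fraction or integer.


In perfect competition, profit is maximized where P = MC.
45 = 23 + 2Q
22 = 2Q
Q* = 22/2 = 11

11


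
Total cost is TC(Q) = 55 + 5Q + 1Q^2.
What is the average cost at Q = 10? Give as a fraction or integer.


TC(10) = 55 + 5*10 + 1*10^2
TC(10) = 55 + 50 + 100 = 205
AC = TC/Q = 205/10 = 41/2

41/2


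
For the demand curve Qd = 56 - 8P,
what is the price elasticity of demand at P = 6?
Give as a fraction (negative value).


dQ/dP = -8
At P = 6: Q = 56 - 8*6 = 8
E = (dQ/dP)(P/Q) = (-8)(6/8) = -6

-6


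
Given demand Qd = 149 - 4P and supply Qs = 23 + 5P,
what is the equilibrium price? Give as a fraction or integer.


At equilibrium, Qd = Qs.
149 - 4P = 23 + 5P
149 - 23 = 4P + 5P
126 = 9P
P* = 126/9 = 14

14


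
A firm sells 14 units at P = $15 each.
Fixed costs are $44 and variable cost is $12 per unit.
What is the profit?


Total Revenue = P * Q = 15 * 14 = $210
Total Cost = FC + VC*Q = 44 + 12*14 = $212
Profit = TR - TC = 210 - 212 = $-2

$-2


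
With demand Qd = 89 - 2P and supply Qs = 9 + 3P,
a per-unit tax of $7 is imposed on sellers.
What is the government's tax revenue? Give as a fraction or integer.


With tax on sellers, new supply: Qs' = 9 + 3(P - 7)
= 3P - 12
New equilibrium quantity:
Q_new = 243/5
Tax revenue = tax * Q_new = 7 * 243/5 = 1701/5

1701/5


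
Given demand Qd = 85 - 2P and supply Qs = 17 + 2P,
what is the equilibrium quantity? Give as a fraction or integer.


First find equilibrium price:
85 - 2P = 17 + 2P
P* = 68/4 = 17
Then substitute into demand:
Q* = 85 - 2 * 17 = 51

51


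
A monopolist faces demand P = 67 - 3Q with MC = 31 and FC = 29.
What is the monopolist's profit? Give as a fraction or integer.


MR = MC: 67 - 6Q = 31
Q* = 6
P* = 67 - 3*6 = 49
Profit = (P* - MC)*Q* - FC
= (49 - 31)*6 - 29
= 18*6 - 29
= 108 - 29 = 79

79


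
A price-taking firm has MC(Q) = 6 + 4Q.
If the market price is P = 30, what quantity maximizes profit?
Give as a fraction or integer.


In perfect competition, profit is maximized where P = MC.
30 = 6 + 4Q
24 = 4Q
Q* = 24/4 = 6

6


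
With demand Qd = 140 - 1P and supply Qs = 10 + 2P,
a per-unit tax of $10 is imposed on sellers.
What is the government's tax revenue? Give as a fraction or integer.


With tax on sellers, new supply: Qs' = 10 + 2(P - 10)
= 2P - 10
New equilibrium quantity:
Q_new = 90
Tax revenue = tax * Q_new = 10 * 90 = 900

900


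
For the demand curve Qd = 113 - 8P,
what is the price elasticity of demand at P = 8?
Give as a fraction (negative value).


dQ/dP = -8
At P = 8: Q = 113 - 8*8 = 49
E = (dQ/dP)(P/Q) = (-8)(8/49) = -64/49

-64/49


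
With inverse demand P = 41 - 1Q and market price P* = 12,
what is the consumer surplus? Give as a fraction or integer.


Maximum willingness to pay (at Q=0): P_max = 41
Quantity demanded at P* = 12:
Q* = (41 - 12)/1 = 29
CS = (1/2) * Q* * (P_max - P*)
CS = (1/2) * 29 * (41 - 12)
CS = (1/2) * 29 * 29 = 841/2

841/2


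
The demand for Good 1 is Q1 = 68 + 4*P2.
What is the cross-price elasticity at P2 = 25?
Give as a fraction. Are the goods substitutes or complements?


dQ1/dP2 = 4
At P2 = 25: Q1 = 68 + 4*25 = 168
Exy = (dQ1/dP2)(P2/Q1) = 4 * 25 / 168 = 25/42
Since Exy > 0, the goods are substitutes.

25/42 (substitutes)


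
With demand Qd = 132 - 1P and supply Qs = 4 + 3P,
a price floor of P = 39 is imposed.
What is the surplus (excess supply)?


At P = 39:
Qd = 132 - 1*39 = 93
Qs = 4 + 3*39 = 121
Surplus = Qs - Qd = 121 - 93 = 28

28


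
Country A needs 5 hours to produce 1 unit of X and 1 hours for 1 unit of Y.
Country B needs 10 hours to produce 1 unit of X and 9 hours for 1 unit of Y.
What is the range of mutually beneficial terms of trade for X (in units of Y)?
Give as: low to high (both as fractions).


Opportunity cost of X for Country A = hours_X / hours_Y = 5/1 = 5 units of Y
Opportunity cost of X for Country B = hours_X / hours_Y = 10/9 = 10/9 units of Y
Terms of trade must be between the two opportunity costs.
Range: 10/9 to 5

10/9 to 5


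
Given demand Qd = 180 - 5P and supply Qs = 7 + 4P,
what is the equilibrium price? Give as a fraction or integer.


At equilibrium, Qd = Qs.
180 - 5P = 7 + 4P
180 - 7 = 5P + 4P
173 = 9P
P* = 173/9 = 173/9

173/9


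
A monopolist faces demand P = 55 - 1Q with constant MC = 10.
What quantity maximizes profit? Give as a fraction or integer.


TR = P*Q = (55 - 1Q)Q = 55Q - 1Q^2
MR = dTR/dQ = 55 - 2Q
Set MR = MC:
55 - 2Q = 10
45 = 2Q
Q* = 45/2 = 45/2

45/2


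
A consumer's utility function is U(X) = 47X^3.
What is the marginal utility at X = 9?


MU = dU/dX = 47*3*X^(3-1)
MU = 141*X^2
At X = 9:
MU = 141 * 9^2
MU = 141 * 81 = 11421

11421


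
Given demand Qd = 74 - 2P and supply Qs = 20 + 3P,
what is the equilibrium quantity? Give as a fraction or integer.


First find equilibrium price:
74 - 2P = 20 + 3P
P* = 54/5 = 54/5
Then substitute into demand:
Q* = 74 - 2 * 54/5 = 262/5

262/5


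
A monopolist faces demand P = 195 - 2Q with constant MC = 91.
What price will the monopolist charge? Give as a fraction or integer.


MR = 195 - 4Q
Set MR = MC: 195 - 4Q = 91
Q* = 26
Substitute into demand:
P* = 195 - 2*26 = 143

143


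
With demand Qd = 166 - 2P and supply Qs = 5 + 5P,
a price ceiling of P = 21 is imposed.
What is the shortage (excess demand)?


At P = 21:
Qd = 166 - 2*21 = 124
Qs = 5 + 5*21 = 110
Shortage = Qd - Qs = 124 - 110 = 14

14


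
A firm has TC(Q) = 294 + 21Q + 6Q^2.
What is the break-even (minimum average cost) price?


AC(Q) = 294/Q + 21 + 6Q
To minimize: dAC/dQ = -294/Q^2 + 6 = 0
Q^2 = 294/6 = 49
Q* = 7
Min AC = 294/7 + 21 + 6*7
Min AC = 42 + 21 + 42 = 105

105


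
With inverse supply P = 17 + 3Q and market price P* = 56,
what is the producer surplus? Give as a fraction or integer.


Minimum supply price (at Q=0): P_min = 17
Quantity supplied at P* = 56:
Q* = (56 - 17)/3 = 13
PS = (1/2) * Q* * (P* - P_min)
PS = (1/2) * 13 * (56 - 17)
PS = (1/2) * 13 * 39 = 507/2

507/2


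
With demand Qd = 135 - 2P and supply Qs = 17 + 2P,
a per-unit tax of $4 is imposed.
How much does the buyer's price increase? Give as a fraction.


With a per-unit tax, the buyer's price increase depends on relative slopes.
Supply slope: d = 2, Demand slope: b = 2
Buyer's price increase = d * tax / (b + d)
= 2 * 4 / (2 + 2)
= 8 / 4 = 2

2


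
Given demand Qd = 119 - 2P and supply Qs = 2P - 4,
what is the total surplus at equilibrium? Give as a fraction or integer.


Find equilibrium: 119 - 2P = 2P - 4
119 + 4 = 4P
P* = 123/4 = 123/4
Q* = 2*123/4 - 4 = 115/2
Inverse demand: P = 119/2 - Q/2, so P_max = 119/2
Inverse supply: P = 2 + Q/2, so P_min = 2
CS = (1/2) * 115/2 * (119/2 - 123/4) = 13225/16
PS = (1/2) * 115/2 * (123/4 - 2) = 13225/16
TS = CS + PS = 13225/16 + 13225/16 = 13225/8

13225/8


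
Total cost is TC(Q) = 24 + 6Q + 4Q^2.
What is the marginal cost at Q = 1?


MC = dTC/dQ = 6 + 2*4*Q
At Q = 1:
MC = 6 + 8*1
MC = 6 + 8 = 14

14


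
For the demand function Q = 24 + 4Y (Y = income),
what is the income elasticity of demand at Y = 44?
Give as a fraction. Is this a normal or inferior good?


dQ/dY = 4
At Y = 44: Q = 24 + 4*44 = 200
Ey = (dQ/dY)(Y/Q) = 4 * 44 / 200 = 22/25
Since Ey > 0, this is a normal good.

22/25 (normal good)


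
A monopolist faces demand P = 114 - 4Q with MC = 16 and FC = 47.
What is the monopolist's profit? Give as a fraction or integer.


MR = MC: 114 - 8Q = 16
Q* = 49/4
P* = 114 - 4*49/4 = 65
Profit = (P* - MC)*Q* - FC
= (65 - 16)*49/4 - 47
= 49*49/4 - 47
= 2401/4 - 47 = 2213/4

2213/4


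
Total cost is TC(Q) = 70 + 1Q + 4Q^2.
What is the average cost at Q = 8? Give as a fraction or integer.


TC(8) = 70 + 1*8 + 4*8^2
TC(8) = 70 + 8 + 256 = 334
AC = TC/Q = 334/8 = 167/4

167/4


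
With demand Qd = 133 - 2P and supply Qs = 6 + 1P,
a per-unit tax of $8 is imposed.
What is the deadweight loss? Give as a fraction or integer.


Pre-tax equilibrium quantity: Q* = 145/3
Post-tax equilibrium quantity: Q_tax = 43
Reduction in quantity: Q* - Q_tax = 16/3
DWL = (1/2) * tax * (Q* - Q_tax)
DWL = (1/2) * 8 * 16/3 = 64/3

64/3


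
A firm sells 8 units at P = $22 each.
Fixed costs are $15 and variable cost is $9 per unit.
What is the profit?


Total Revenue = P * Q = 22 * 8 = $176
Total Cost = FC + VC*Q = 15 + 9*8 = $87
Profit = TR - TC = 176 - 87 = $89

$89


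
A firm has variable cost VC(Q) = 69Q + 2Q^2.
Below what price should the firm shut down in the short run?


AVC(Q) = VC(Q)/Q = 69 + 2Q
AVC is increasing in Q, so minimum AVC is at Q -> 0+.
Min AVC = 69
The firm should shut down if P < 69.

69


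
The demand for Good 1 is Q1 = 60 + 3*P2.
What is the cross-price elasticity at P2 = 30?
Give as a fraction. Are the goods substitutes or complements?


dQ1/dP2 = 3
At P2 = 30: Q1 = 60 + 3*30 = 150
Exy = (dQ1/dP2)(P2/Q1) = 3 * 30 / 150 = 3/5
Since Exy > 0, the goods are substitutes.

3/5 (substitutes)


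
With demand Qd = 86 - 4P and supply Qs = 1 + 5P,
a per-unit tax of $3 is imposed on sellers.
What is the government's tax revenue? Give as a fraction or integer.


With tax on sellers, new supply: Qs' = 1 + 5(P - 3)
= 5P - 14
New equilibrium quantity:
Q_new = 374/9
Tax revenue = tax * Q_new = 3 * 374/9 = 374/3

374/3


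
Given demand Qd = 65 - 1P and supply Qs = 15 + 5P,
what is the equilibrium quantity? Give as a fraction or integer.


First find equilibrium price:
65 - 1P = 15 + 5P
P* = 50/6 = 25/3
Then substitute into demand:
Q* = 65 - 1 * 25/3 = 170/3

170/3


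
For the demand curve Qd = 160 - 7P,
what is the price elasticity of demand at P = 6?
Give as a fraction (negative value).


dQ/dP = -7
At P = 6: Q = 160 - 7*6 = 118
E = (dQ/dP)(P/Q) = (-7)(6/118) = -21/59

-21/59


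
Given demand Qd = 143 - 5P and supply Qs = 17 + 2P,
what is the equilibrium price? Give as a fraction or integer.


At equilibrium, Qd = Qs.
143 - 5P = 17 + 2P
143 - 17 = 5P + 2P
126 = 7P
P* = 126/7 = 18

18


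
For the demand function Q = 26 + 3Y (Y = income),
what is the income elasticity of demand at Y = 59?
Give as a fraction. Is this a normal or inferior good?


dQ/dY = 3
At Y = 59: Q = 26 + 3*59 = 203
Ey = (dQ/dY)(Y/Q) = 3 * 59 / 203 = 177/203
Since Ey > 0, this is a normal good.

177/203 (normal good)


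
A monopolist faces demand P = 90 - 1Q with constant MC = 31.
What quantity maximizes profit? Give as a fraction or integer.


TR = P*Q = (90 - 1Q)Q = 90Q - 1Q^2
MR = dTR/dQ = 90 - 2Q
Set MR = MC:
90 - 2Q = 31
59 = 2Q
Q* = 59/2 = 59/2

59/2


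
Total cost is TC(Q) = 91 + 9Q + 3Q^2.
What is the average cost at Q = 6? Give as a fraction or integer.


TC(6) = 91 + 9*6 + 3*6^2
TC(6) = 91 + 54 + 108 = 253
AC = TC/Q = 253/6 = 253/6

253/6


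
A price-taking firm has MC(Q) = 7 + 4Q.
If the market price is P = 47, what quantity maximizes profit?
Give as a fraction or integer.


In perfect competition, profit is maximized where P = MC.
47 = 7 + 4Q
40 = 4Q
Q* = 40/4 = 10

10


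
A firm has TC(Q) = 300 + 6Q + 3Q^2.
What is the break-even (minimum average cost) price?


AC(Q) = 300/Q + 6 + 3Q
To minimize: dAC/dQ = -300/Q^2 + 3 = 0
Q^2 = 300/3 = 100
Q* = 10
Min AC = 300/10 + 6 + 3*10
Min AC = 30 + 6 + 30 = 66

66


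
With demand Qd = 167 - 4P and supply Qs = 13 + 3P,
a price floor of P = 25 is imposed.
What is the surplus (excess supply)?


At P = 25:
Qd = 167 - 4*25 = 67
Qs = 13 + 3*25 = 88
Surplus = Qs - Qd = 88 - 67 = 21

21


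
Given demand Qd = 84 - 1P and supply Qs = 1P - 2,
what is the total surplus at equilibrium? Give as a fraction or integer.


Find equilibrium: 84 - 1P = 1P - 2
84 + 2 = 2P
P* = 86/2 = 43
Q* = 1*43 - 2 = 41
Inverse demand: P = 84 - Q/1, so P_max = 84
Inverse supply: P = 2 + Q/1, so P_min = 2
CS = (1/2) * 41 * (84 - 43) = 1681/2
PS = (1/2) * 41 * (43 - 2) = 1681/2
TS = CS + PS = 1681/2 + 1681/2 = 1681

1681


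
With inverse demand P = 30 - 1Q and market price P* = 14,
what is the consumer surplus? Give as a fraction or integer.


Maximum willingness to pay (at Q=0): P_max = 30
Quantity demanded at P* = 14:
Q* = (30 - 14)/1 = 16
CS = (1/2) * Q* * (P_max - P*)
CS = (1/2) * 16 * (30 - 14)
CS = (1/2) * 16 * 16 = 128

128


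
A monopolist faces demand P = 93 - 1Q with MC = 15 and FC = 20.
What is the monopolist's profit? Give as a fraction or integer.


MR = MC: 93 - 2Q = 15
Q* = 39
P* = 93 - 1*39 = 54
Profit = (P* - MC)*Q* - FC
= (54 - 15)*39 - 20
= 39*39 - 20
= 1521 - 20 = 1501

1501


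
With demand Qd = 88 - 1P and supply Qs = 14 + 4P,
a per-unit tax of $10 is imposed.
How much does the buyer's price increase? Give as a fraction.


With a per-unit tax, the buyer's price increase depends on relative slopes.
Supply slope: d = 4, Demand slope: b = 1
Buyer's price increase = d * tax / (b + d)
= 4 * 10 / (1 + 4)
= 40 / 5 = 8

8


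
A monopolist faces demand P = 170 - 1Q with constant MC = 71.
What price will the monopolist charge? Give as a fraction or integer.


MR = 170 - 2Q
Set MR = MC: 170 - 2Q = 71
Q* = 99/2
Substitute into demand:
P* = 170 - 1*99/2 = 241/2

241/2


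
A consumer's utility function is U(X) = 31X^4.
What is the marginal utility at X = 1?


MU = dU/dX = 31*4*X^(4-1)
MU = 124*X^3
At X = 1:
MU = 124 * 1^3
MU = 124 * 1 = 124

124


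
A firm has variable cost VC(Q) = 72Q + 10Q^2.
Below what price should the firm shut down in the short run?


AVC(Q) = VC(Q)/Q = 72 + 10Q
AVC is increasing in Q, so minimum AVC is at Q -> 0+.
Min AVC = 72
The firm should shut down if P < 72.

72


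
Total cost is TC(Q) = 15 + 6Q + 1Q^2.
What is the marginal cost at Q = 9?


MC = dTC/dQ = 6 + 2*1*Q
At Q = 9:
MC = 6 + 2*9
MC = 6 + 18 = 24

24


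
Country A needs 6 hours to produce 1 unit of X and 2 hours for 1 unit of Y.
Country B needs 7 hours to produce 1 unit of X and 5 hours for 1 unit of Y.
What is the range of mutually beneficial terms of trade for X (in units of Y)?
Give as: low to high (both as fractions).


Opportunity cost of X for Country A = hours_X / hours_Y = 6/2 = 3 units of Y
Opportunity cost of X for Country B = hours_X / hours_Y = 7/5 = 7/5 units of Y
Terms of trade must be between the two opportunity costs.
Range: 7/5 to 3

7/5 to 3


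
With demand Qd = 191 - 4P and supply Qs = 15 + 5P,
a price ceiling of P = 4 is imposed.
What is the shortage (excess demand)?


At P = 4:
Qd = 191 - 4*4 = 175
Qs = 15 + 5*4 = 35
Shortage = Qd - Qs = 175 - 35 = 140

140


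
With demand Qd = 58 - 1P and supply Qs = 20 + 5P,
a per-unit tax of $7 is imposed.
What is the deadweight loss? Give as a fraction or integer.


Pre-tax equilibrium quantity: Q* = 155/3
Post-tax equilibrium quantity: Q_tax = 275/6
Reduction in quantity: Q* - Q_tax = 35/6
DWL = (1/2) * tax * (Q* - Q_tax)
DWL = (1/2) * 7 * 35/6 = 245/12

245/12


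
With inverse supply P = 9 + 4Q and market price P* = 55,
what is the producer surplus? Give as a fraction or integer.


Minimum supply price (at Q=0): P_min = 9
Quantity supplied at P* = 55:
Q* = (55 - 9)/4 = 23/2
PS = (1/2) * Q* * (P* - P_min)
PS = (1/2) * 23/2 * (55 - 9)
PS = (1/2) * 23/2 * 46 = 529/2

529/2


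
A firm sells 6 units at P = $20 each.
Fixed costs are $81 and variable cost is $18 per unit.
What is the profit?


Total Revenue = P * Q = 20 * 6 = $120
Total Cost = FC + VC*Q = 81 + 18*6 = $189
Profit = TR - TC = 120 - 189 = $-69

$-69


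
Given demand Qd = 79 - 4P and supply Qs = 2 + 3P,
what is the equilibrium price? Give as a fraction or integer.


At equilibrium, Qd = Qs.
79 - 4P = 2 + 3P
79 - 2 = 4P + 3P
77 = 7P
P* = 77/7 = 11

11


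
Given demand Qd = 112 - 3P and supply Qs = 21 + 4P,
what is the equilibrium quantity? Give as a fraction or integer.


First find equilibrium price:
112 - 3P = 21 + 4P
P* = 91/7 = 13
Then substitute into demand:
Q* = 112 - 3 * 13 = 73

73


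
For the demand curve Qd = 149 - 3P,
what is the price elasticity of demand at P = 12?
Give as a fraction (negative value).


dQ/dP = -3
At P = 12: Q = 149 - 3*12 = 113
E = (dQ/dP)(P/Q) = (-3)(12/113) = -36/113

-36/113


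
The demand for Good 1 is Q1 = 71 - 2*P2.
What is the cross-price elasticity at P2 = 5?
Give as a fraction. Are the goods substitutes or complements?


dQ1/dP2 = -2
At P2 = 5: Q1 = 71 - 2*5 = 61
Exy = (dQ1/dP2)(P2/Q1) = -2 * 5 / 61 = -10/61
Since Exy < 0, the goods are complements.

-10/61 (complements)


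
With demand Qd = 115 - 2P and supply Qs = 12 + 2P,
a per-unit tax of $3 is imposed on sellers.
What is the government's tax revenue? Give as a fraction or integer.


With tax on sellers, new supply: Qs' = 12 + 2(P - 3)
= 6 + 2P
New equilibrium quantity:
Q_new = 121/2
Tax revenue = tax * Q_new = 3 * 121/2 = 363/2

363/2


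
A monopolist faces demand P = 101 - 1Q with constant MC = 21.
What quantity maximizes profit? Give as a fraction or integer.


TR = P*Q = (101 - 1Q)Q = 101Q - 1Q^2
MR = dTR/dQ = 101 - 2Q
Set MR = MC:
101 - 2Q = 21
80 = 2Q
Q* = 80/2 = 40

40


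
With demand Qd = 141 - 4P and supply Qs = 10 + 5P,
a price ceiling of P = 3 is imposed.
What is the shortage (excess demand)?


At P = 3:
Qd = 141 - 4*3 = 129
Qs = 10 + 5*3 = 25
Shortage = Qd - Qs = 129 - 25 = 104

104


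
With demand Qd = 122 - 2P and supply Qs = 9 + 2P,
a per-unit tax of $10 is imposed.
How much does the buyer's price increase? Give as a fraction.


With a per-unit tax, the buyer's price increase depends on relative slopes.
Supply slope: d = 2, Demand slope: b = 2
Buyer's price increase = d * tax / (b + d)
= 2 * 10 / (2 + 2)
= 20 / 4 = 5

5


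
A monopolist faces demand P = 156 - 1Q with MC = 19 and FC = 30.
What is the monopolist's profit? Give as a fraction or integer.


MR = MC: 156 - 2Q = 19
Q* = 137/2
P* = 156 - 1*137/2 = 175/2
Profit = (P* - MC)*Q* - FC
= (175/2 - 19)*137/2 - 30
= 137/2*137/2 - 30
= 18769/4 - 30 = 18649/4

18649/4


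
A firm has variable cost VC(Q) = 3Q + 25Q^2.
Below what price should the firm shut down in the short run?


AVC(Q) = VC(Q)/Q = 3 + 25Q
AVC is increasing in Q, so minimum AVC is at Q -> 0+.
Min AVC = 3
The firm should shut down if P < 3.

3


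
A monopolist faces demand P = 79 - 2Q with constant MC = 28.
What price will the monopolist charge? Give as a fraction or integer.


MR = 79 - 4Q
Set MR = MC: 79 - 4Q = 28
Q* = 51/4
Substitute into demand:
P* = 79 - 2*51/4 = 107/2

107/2


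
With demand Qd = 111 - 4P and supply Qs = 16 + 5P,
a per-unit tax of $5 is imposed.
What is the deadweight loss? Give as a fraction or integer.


Pre-tax equilibrium quantity: Q* = 619/9
Post-tax equilibrium quantity: Q_tax = 173/3
Reduction in quantity: Q* - Q_tax = 100/9
DWL = (1/2) * tax * (Q* - Q_tax)
DWL = (1/2) * 5 * 100/9 = 250/9

250/9


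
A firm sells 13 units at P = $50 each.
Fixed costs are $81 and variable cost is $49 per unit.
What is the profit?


Total Revenue = P * Q = 50 * 13 = $650
Total Cost = FC + VC*Q = 81 + 49*13 = $718
Profit = TR - TC = 650 - 718 = $-68

$-68


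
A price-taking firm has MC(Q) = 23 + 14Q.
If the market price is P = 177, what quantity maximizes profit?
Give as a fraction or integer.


In perfect competition, profit is maximized where P = MC.
177 = 23 + 14Q
154 = 14Q
Q* = 154/14 = 11

11


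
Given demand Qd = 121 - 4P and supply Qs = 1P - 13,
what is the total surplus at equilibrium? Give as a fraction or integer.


Find equilibrium: 121 - 4P = 1P - 13
121 + 13 = 5P
P* = 134/5 = 134/5
Q* = 1*134/5 - 13 = 69/5
Inverse demand: P = 121/4 - Q/4, so P_max = 121/4
Inverse supply: P = 13 + Q/1, so P_min = 13
CS = (1/2) * 69/5 * (121/4 - 134/5) = 4761/200
PS = (1/2) * 69/5 * (134/5 - 13) = 4761/50
TS = CS + PS = 4761/200 + 4761/50 = 4761/40

4761/40


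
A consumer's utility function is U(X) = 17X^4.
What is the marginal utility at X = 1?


MU = dU/dX = 17*4*X^(4-1)
MU = 68*X^3
At X = 1:
MU = 68 * 1^3
MU = 68 * 1 = 68

68


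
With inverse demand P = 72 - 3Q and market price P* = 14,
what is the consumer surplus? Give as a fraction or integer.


Maximum willingness to pay (at Q=0): P_max = 72
Quantity demanded at P* = 14:
Q* = (72 - 14)/3 = 58/3
CS = (1/2) * Q* * (P_max - P*)
CS = (1/2) * 58/3 * (72 - 14)
CS = (1/2) * 58/3 * 58 = 1682/3

1682/3


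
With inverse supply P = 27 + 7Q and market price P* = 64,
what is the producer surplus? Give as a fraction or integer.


Minimum supply price (at Q=0): P_min = 27
Quantity supplied at P* = 64:
Q* = (64 - 27)/7 = 37/7
PS = (1/2) * Q* * (P* - P_min)
PS = (1/2) * 37/7 * (64 - 27)
PS = (1/2) * 37/7 * 37 = 1369/14

1369/14


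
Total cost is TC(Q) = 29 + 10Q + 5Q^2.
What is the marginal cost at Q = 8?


MC = dTC/dQ = 10 + 2*5*Q
At Q = 8:
MC = 10 + 10*8
MC = 10 + 80 = 90

90


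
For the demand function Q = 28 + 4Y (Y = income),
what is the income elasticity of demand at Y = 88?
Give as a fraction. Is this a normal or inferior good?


dQ/dY = 4
At Y = 88: Q = 28 + 4*88 = 380
Ey = (dQ/dY)(Y/Q) = 4 * 88 / 380 = 88/95
Since Ey > 0, this is a normal good.

88/95 (normal good)


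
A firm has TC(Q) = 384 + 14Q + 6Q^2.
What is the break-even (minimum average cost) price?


AC(Q) = 384/Q + 14 + 6Q
To minimize: dAC/dQ = -384/Q^2 + 6 = 0
Q^2 = 384/6 = 64
Q* = 8
Min AC = 384/8 + 14 + 6*8
Min AC = 48 + 14 + 48 = 110

110


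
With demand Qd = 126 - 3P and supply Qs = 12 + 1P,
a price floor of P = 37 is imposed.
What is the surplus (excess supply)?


At P = 37:
Qd = 126 - 3*37 = 15
Qs = 12 + 1*37 = 49
Surplus = Qs - Qd = 49 - 15 = 34

34


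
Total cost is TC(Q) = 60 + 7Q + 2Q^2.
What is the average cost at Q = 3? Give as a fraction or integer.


TC(3) = 60 + 7*3 + 2*3^2
TC(3) = 60 + 21 + 18 = 99
AC = TC/Q = 99/3 = 33

33


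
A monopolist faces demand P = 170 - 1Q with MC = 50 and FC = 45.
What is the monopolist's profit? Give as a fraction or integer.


MR = MC: 170 - 2Q = 50
Q* = 60
P* = 170 - 1*60 = 110
Profit = (P* - MC)*Q* - FC
= (110 - 50)*60 - 45
= 60*60 - 45
= 3600 - 45 = 3555

3555


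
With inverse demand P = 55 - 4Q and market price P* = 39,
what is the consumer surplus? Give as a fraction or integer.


Maximum willingness to pay (at Q=0): P_max = 55
Quantity demanded at P* = 39:
Q* = (55 - 39)/4 = 4
CS = (1/2) * Q* * (P_max - P*)
CS = (1/2) * 4 * (55 - 39)
CS = (1/2) * 4 * 16 = 32

32


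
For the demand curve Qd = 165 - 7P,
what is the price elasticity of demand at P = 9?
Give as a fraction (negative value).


dQ/dP = -7
At P = 9: Q = 165 - 7*9 = 102
E = (dQ/dP)(P/Q) = (-7)(9/102) = -21/34

-21/34


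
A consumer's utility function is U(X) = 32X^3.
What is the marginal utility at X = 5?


MU = dU/dX = 32*3*X^(3-1)
MU = 96*X^2
At X = 5:
MU = 96 * 5^2
MU = 96 * 25 = 2400

2400


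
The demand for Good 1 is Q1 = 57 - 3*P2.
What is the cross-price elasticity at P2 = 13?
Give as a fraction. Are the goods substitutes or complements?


dQ1/dP2 = -3
At P2 = 13: Q1 = 57 - 3*13 = 18
Exy = (dQ1/dP2)(P2/Q1) = -3 * 13 / 18 = -13/6
Since Exy < 0, the goods are complements.

-13/6 (complements)


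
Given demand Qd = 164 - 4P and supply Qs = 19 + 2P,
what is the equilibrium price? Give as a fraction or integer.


At equilibrium, Qd = Qs.
164 - 4P = 19 + 2P
164 - 19 = 4P + 2P
145 = 6P
P* = 145/6 = 145/6

145/6


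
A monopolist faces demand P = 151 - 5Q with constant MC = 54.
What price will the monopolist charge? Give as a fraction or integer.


MR = 151 - 10Q
Set MR = MC: 151 - 10Q = 54
Q* = 97/10
Substitute into demand:
P* = 151 - 5*97/10 = 205/2

205/2


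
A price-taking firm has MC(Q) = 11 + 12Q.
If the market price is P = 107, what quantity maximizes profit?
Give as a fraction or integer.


In perfect competition, profit is maximized where P = MC.
107 = 11 + 12Q
96 = 12Q
Q* = 96/12 = 8

8


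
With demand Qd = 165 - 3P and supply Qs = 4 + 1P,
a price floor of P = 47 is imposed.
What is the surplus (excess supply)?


At P = 47:
Qd = 165 - 3*47 = 24
Qs = 4 + 1*47 = 51
Surplus = Qs - Qd = 51 - 24 = 27

27


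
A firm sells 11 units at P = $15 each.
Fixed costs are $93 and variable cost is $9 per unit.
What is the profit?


Total Revenue = P * Q = 15 * 11 = $165
Total Cost = FC + VC*Q = 93 + 9*11 = $192
Profit = TR - TC = 165 - 192 = $-27

$-27


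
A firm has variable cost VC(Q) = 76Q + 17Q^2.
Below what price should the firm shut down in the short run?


AVC(Q) = VC(Q)/Q = 76 + 17Q
AVC is increasing in Q, so minimum AVC is at Q -> 0+.
Min AVC = 76
The firm should shut down if P < 76.

76


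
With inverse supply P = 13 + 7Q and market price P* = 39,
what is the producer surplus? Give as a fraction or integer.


Minimum supply price (at Q=0): P_min = 13
Quantity supplied at P* = 39:
Q* = (39 - 13)/7 = 26/7
PS = (1/2) * Q* * (P* - P_min)
PS = (1/2) * 26/7 * (39 - 13)
PS = (1/2) * 26/7 * 26 = 338/7

338/7


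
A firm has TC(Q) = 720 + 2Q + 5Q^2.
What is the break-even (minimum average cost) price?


AC(Q) = 720/Q + 2 + 5Q
To minimize: dAC/dQ = -720/Q^2 + 5 = 0
Q^2 = 720/5 = 144
Q* = 12
Min AC = 720/12 + 2 + 5*12
Min AC = 60 + 2 + 60 = 122

122


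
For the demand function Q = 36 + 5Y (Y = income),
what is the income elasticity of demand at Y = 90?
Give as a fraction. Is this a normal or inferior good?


dQ/dY = 5
At Y = 90: Q = 36 + 5*90 = 486
Ey = (dQ/dY)(Y/Q) = 5 * 90 / 486 = 25/27
Since Ey > 0, this is a normal good.

25/27 (normal good)


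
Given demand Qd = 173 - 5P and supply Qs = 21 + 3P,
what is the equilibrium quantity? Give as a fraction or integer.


First find equilibrium price:
173 - 5P = 21 + 3P
P* = 152/8 = 19
Then substitute into demand:
Q* = 173 - 5 * 19 = 78

78


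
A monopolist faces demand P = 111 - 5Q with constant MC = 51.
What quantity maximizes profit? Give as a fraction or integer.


TR = P*Q = (111 - 5Q)Q = 111Q - 5Q^2
MR = dTR/dQ = 111 - 10Q
Set MR = MC:
111 - 10Q = 51
60 = 10Q
Q* = 60/10 = 6

6


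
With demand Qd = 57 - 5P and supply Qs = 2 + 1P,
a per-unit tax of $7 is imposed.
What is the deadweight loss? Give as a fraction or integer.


Pre-tax equilibrium quantity: Q* = 67/6
Post-tax equilibrium quantity: Q_tax = 16/3
Reduction in quantity: Q* - Q_tax = 35/6
DWL = (1/2) * tax * (Q* - Q_tax)
DWL = (1/2) * 7 * 35/6 = 245/12

245/12


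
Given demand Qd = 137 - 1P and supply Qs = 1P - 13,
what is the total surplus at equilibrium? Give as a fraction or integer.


Find equilibrium: 137 - 1P = 1P - 13
137 + 13 = 2P
P* = 150/2 = 75
Q* = 1*75 - 13 = 62
Inverse demand: P = 137 - Q/1, so P_max = 137
Inverse supply: P = 13 + Q/1, so P_min = 13
CS = (1/2) * 62 * (137 - 75) = 1922
PS = (1/2) * 62 * (75 - 13) = 1922
TS = CS + PS = 1922 + 1922 = 3844

3844


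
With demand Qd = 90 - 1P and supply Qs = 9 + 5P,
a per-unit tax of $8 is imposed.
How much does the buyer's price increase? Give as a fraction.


With a per-unit tax, the buyer's price increase depends on relative slopes.
Supply slope: d = 5, Demand slope: b = 1
Buyer's price increase = d * tax / (b + d)
= 5 * 8 / (1 + 5)
= 40 / 6 = 20/3

20/3


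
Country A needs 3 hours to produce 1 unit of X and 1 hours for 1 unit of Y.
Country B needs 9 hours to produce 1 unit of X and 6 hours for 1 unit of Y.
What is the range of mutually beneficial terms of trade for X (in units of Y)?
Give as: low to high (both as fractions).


Opportunity cost of X for Country A = hours_X / hours_Y = 3/1 = 3 units of Y
Opportunity cost of X for Country B = hours_X / hours_Y = 9/6 = 3/2 units of Y
Terms of trade must be between the two opportunity costs.
Range: 3/2 to 3

3/2 to 3


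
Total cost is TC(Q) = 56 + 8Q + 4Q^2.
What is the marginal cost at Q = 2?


MC = dTC/dQ = 8 + 2*4*Q
At Q = 2:
MC = 8 + 8*2
MC = 8 + 16 = 24

24


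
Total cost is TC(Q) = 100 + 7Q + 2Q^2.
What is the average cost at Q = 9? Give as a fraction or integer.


TC(9) = 100 + 7*9 + 2*9^2
TC(9) = 100 + 63 + 162 = 325
AC = TC/Q = 325/9 = 325/9

325/9


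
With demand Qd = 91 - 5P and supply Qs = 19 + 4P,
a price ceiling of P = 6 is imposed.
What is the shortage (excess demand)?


At P = 6:
Qd = 91 - 5*6 = 61
Qs = 19 + 4*6 = 43
Shortage = Qd - Qs = 61 - 43 = 18

18


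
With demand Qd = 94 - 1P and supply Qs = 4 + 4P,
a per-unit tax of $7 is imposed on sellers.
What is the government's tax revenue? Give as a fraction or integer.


With tax on sellers, new supply: Qs' = 4 + 4(P - 7)
= 4P - 24
New equilibrium quantity:
Q_new = 352/5
Tax revenue = tax * Q_new = 7 * 352/5 = 2464/5

2464/5


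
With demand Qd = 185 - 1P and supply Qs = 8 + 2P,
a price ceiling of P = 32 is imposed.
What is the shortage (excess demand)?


At P = 32:
Qd = 185 - 1*32 = 153
Qs = 8 + 2*32 = 72
Shortage = Qd - Qs = 153 - 72 = 81

81


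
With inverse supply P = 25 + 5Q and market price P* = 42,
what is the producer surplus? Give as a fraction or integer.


Minimum supply price (at Q=0): P_min = 25
Quantity supplied at P* = 42:
Q* = (42 - 25)/5 = 17/5
PS = (1/2) * Q* * (P* - P_min)
PS = (1/2) * 17/5 * (42 - 25)
PS = (1/2) * 17/5 * 17 = 289/10

289/10


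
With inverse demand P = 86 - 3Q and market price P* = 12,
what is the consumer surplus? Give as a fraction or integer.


Maximum willingness to pay (at Q=0): P_max = 86
Quantity demanded at P* = 12:
Q* = (86 - 12)/3 = 74/3
CS = (1/2) * Q* * (P_max - P*)
CS = (1/2) * 74/3 * (86 - 12)
CS = (1/2) * 74/3 * 74 = 2738/3

2738/3


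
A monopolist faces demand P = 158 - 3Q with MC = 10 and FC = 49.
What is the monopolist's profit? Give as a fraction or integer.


MR = MC: 158 - 6Q = 10
Q* = 74/3
P* = 158 - 3*74/3 = 84
Profit = (P* - MC)*Q* - FC
= (84 - 10)*74/3 - 49
= 74*74/3 - 49
= 5476/3 - 49 = 5329/3

5329/3


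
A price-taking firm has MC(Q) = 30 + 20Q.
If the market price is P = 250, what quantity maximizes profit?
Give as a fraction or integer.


In perfect competition, profit is maximized where P = MC.
250 = 30 + 20Q
220 = 20Q
Q* = 220/20 = 11

11


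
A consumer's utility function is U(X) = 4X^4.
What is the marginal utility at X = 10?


MU = dU/dX = 4*4*X^(4-1)
MU = 16*X^3
At X = 10:
MU = 16 * 10^3
MU = 16 * 1000 = 16000

16000


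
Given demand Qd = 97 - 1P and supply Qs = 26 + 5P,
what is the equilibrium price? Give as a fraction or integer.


At equilibrium, Qd = Qs.
97 - 1P = 26 + 5P
97 - 26 = 1P + 5P
71 = 6P
P* = 71/6 = 71/6

71/6


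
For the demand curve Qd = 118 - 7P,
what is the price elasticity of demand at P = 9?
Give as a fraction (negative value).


dQ/dP = -7
At P = 9: Q = 118 - 7*9 = 55
E = (dQ/dP)(P/Q) = (-7)(9/55) = -63/55

-63/55


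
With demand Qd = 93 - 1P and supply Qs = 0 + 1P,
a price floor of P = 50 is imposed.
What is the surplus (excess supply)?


At P = 50:
Qd = 93 - 1*50 = 43
Qs = 0 + 1*50 = 50
Surplus = Qs - Qd = 50 - 43 = 7

7


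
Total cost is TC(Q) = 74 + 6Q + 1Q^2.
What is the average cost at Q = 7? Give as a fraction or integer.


TC(7) = 74 + 6*7 + 1*7^2
TC(7) = 74 + 42 + 49 = 165
AC = TC/Q = 165/7 = 165/7

165/7


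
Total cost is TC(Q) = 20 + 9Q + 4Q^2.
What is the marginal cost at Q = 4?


MC = dTC/dQ = 9 + 2*4*Q
At Q = 4:
MC = 9 + 8*4
MC = 9 + 32 = 41

41


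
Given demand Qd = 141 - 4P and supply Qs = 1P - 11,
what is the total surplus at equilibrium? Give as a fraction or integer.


Find equilibrium: 141 - 4P = 1P - 11
141 + 11 = 5P
P* = 152/5 = 152/5
Q* = 1*152/5 - 11 = 97/5
Inverse demand: P = 141/4 - Q/4, so P_max = 141/4
Inverse supply: P = 11 + Q/1, so P_min = 11
CS = (1/2) * 97/5 * (141/4 - 152/5) = 9409/200
PS = (1/2) * 97/5 * (152/5 - 11) = 9409/50
TS = CS + PS = 9409/200 + 9409/50 = 9409/40

9409/40


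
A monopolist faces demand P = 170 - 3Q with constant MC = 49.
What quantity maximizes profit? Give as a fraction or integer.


TR = P*Q = (170 - 3Q)Q = 170Q - 3Q^2
MR = dTR/dQ = 170 - 6Q
Set MR = MC:
170 - 6Q = 49
121 = 6Q
Q* = 121/6 = 121/6

121/6


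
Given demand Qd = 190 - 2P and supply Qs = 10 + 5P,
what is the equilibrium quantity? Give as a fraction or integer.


First find equilibrium price:
190 - 2P = 10 + 5P
P* = 180/7 = 180/7
Then substitute into demand:
Q* = 190 - 2 * 180/7 = 970/7

970/7


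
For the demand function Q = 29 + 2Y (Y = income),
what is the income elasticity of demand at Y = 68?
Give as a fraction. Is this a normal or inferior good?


dQ/dY = 2
At Y = 68: Q = 29 + 2*68 = 165
Ey = (dQ/dY)(Y/Q) = 2 * 68 / 165 = 136/165
Since Ey > 0, this is a normal good.

136/165 (normal good)


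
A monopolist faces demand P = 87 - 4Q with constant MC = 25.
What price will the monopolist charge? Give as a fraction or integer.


MR = 87 - 8Q
Set MR = MC: 87 - 8Q = 25
Q* = 31/4
Substitute into demand:
P* = 87 - 4*31/4 = 56

56


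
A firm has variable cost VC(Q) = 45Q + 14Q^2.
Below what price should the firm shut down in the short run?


AVC(Q) = VC(Q)/Q = 45 + 14Q
AVC is increasing in Q, so minimum AVC is at Q -> 0+.
Min AVC = 45
The firm should shut down if P < 45.

45


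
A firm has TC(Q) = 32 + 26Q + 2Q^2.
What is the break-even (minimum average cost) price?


AC(Q) = 32/Q + 26 + 2Q
To minimize: dAC/dQ = -32/Q^2 + 2 = 0
Q^2 = 32/2 = 16
Q* = 4
Min AC = 32/4 + 26 + 2*4
Min AC = 8 + 26 + 8 = 42

42


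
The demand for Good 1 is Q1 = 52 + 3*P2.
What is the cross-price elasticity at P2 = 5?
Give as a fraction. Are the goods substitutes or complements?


dQ1/dP2 = 3
At P2 = 5: Q1 = 52 + 3*5 = 67
Exy = (dQ1/dP2)(P2/Q1) = 3 * 5 / 67 = 15/67
Since Exy > 0, the goods are substitutes.

15/67 (substitutes)


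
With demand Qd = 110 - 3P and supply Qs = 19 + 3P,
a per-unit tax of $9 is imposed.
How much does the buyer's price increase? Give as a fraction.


With a per-unit tax, the buyer's price increase depends on relative slopes.
Supply slope: d = 3, Demand slope: b = 3
Buyer's price increase = d * tax / (b + d)
= 3 * 9 / (3 + 3)
= 27 / 6 = 9/2

9/2


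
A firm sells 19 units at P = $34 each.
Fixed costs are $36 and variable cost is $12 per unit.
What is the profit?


Total Revenue = P * Q = 34 * 19 = $646
Total Cost = FC + VC*Q = 36 + 12*19 = $264
Profit = TR - TC = 646 - 264 = $382

$382


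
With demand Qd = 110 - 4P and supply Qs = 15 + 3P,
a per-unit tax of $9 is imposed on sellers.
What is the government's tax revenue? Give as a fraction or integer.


With tax on sellers, new supply: Qs' = 15 + 3(P - 9)
= 3P - 12
New equilibrium quantity:
Q_new = 282/7
Tax revenue = tax * Q_new = 9 * 282/7 = 2538/7

2538/7


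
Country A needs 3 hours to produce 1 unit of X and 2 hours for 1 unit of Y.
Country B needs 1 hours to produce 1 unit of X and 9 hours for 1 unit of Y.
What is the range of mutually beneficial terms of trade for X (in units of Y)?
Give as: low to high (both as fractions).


Opportunity cost of X for Country A = hours_X / hours_Y = 3/2 = 3/2 units of Y
Opportunity cost of X for Country B = hours_X / hours_Y = 1/9 = 1/9 units of Y
Terms of trade must be between the two opportunity costs.
Range: 1/9 to 3/2

1/9 to 3/2


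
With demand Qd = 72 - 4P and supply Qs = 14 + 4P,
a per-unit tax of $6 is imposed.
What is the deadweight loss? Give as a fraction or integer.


Pre-tax equilibrium quantity: Q* = 43
Post-tax equilibrium quantity: Q_tax = 31
Reduction in quantity: Q* - Q_tax = 12
DWL = (1/2) * tax * (Q* - Q_tax)
DWL = (1/2) * 6 * 12 = 36

36


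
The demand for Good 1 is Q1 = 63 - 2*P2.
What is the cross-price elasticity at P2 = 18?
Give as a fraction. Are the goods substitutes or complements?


dQ1/dP2 = -2
At P2 = 18: Q1 = 63 - 2*18 = 27
Exy = (dQ1/dP2)(P2/Q1) = -2 * 18 / 27 = -4/3
Since Exy < 0, the goods are complements.

-4/3 (complements)


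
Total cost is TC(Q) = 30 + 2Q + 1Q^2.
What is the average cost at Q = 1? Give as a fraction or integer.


TC(1) = 30 + 2*1 + 1*1^2
TC(1) = 30 + 2 + 1 = 33
AC = TC/Q = 33/1 = 33

33


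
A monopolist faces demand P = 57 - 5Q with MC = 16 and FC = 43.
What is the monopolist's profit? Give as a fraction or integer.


MR = MC: 57 - 10Q = 16
Q* = 41/10
P* = 57 - 5*41/10 = 73/2
Profit = (P* - MC)*Q* - FC
= (73/2 - 16)*41/10 - 43
= 41/2*41/10 - 43
= 1681/20 - 43 = 821/20

821/20
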